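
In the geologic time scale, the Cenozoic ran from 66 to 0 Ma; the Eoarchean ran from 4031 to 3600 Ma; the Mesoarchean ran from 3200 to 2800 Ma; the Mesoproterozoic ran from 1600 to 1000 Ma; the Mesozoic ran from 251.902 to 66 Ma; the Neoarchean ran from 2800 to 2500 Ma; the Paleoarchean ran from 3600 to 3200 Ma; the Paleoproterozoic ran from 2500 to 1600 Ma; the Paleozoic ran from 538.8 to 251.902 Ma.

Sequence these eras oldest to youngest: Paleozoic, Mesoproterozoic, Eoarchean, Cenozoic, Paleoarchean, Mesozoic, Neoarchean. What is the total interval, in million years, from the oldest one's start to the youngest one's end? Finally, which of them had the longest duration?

From the excerpt: Paleozoic 538.8–251.902; Mesoproterozoic 1600–1000; Eoarchean 4031–3600; Cenozoic 66–0; Paleoarchean 3600–3200; Mesozoic 251.902–66; Neoarchean 2800–2500 (Ma).
Larger Ma is earlier, so the oldest is Eoarchean and the youngest is Cenozoic; oldest to youngest: Eoarchean, Paleoarchean, Neoarchean, Mesoproterozoic, Paleozoic, Mesozoic, Cenozoic.
Oldest start 4031 minus youngest end 0 gives 4031 Myr overall.
Individual lengths (start − end): Mesozoic 185.902; Neoarchean 300; Eoarchean 431; Paleoarchean 400; Mesoproterozoic 600; Cenozoic 66; Paleozoic 286.898. The largest is Mesoproterozoic at 600 Myr.

Eoarchean, Paleoarchean, Neoarchean, Mesoproterozoic, Paleozoic, Mesozoic, Cenozoic; total span 4031 Myr; longest is Mesoproterozoic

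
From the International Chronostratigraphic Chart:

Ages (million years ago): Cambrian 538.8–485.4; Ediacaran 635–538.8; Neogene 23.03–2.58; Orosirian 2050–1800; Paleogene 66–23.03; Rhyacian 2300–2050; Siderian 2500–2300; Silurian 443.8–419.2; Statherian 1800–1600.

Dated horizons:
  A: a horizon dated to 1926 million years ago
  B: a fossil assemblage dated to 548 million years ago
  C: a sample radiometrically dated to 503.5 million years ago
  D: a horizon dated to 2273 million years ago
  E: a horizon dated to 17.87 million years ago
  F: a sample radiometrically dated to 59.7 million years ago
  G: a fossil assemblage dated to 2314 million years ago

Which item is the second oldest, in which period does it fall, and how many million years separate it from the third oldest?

Sorted oldest-first by Ma: G (2314), D (2273), A (1926), B (548), C (503.5), F (59.7), E (17.87).
The second oldest is D at 2273 Ma, which lies in 2300–2050 Ma: the Rhyacian.
The third oldest is A at 1926 Ma; separation = |2273 − 1926| = 347 Myr.

D, in the Rhyacian; 347 million years to A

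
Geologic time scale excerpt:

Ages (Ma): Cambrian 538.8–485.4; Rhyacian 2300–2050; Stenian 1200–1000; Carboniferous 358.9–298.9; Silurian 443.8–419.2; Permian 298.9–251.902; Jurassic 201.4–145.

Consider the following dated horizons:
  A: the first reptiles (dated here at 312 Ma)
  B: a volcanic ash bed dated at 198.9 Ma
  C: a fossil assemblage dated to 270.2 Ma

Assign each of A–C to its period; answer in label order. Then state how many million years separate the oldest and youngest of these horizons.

A — Carboniferous; B — Jurassic; C — Permian; span 113.1 million years

A: 312 Ma lies in 358.9–298.9 Ma, so Carboniferous.
B: 198.9 Ma lies in 201.4–145 Ma, so Jurassic.
C: 270.2 Ma lies in 298.9–251.902 Ma, so Permian.
Oldest = 312 Ma, youngest = 198.9 Ma → span 113.1 Myr.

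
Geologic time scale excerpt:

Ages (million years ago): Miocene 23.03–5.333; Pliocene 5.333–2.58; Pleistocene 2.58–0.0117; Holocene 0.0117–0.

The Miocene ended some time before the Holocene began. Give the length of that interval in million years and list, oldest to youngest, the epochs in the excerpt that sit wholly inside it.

The Miocene closes at 5.333 Ma and the Holocene opens at 0.0117 Ma, so the interval is 5.333 − 0.0117 = 5.3213 Myr.
An epoch fits inside if it starts at or after 5.333 Ma and ends at or before 0.0117 Ma; oldest first that gives Pliocene, Pleistocene.

5.3213 million years; Pliocene, Pleistocene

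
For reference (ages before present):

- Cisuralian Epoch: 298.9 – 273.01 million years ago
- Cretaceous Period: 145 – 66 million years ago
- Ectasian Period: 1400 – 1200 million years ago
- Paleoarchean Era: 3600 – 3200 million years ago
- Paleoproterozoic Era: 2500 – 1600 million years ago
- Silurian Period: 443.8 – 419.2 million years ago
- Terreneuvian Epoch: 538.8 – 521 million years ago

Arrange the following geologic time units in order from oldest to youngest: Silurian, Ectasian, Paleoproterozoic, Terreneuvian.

Paleoproterozoic, Ectasian, Terreneuvian, Silurian

The oldest of these is Paleoproterozoic (starts 2500 Ma) and the youngest is Silurian (ends 419.2 Ma).
In between, by decreasing start age: Ectasian (1400), Terreneuvian (538.8).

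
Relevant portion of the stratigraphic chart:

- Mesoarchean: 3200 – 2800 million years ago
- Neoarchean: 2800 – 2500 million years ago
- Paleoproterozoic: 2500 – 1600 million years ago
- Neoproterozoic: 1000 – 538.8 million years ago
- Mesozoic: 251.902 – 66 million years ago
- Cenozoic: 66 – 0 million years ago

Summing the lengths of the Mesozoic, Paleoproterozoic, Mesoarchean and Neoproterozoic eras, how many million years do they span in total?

Duration is start − end for each: (251.902 − 66) + (2500 − 1600) + (3200 − 2800) + (1000 − 538.8).
That is 185.902 + 900 + 400 + 461.2, which totals 1947.102 million years.

1947.102 million years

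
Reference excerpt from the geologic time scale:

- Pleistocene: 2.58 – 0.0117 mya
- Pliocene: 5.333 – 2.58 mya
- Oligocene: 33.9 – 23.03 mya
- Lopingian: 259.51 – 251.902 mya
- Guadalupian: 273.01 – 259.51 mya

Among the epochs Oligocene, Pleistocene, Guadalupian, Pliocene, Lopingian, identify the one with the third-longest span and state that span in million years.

Lopingian, 7.608 million years

Durations: Oligocene 10.87; Pleistocene 2.5683; Guadalupian 13.5; Pliocene 2.753; Lopingian 7.608 Myr.
Sorted longest-first: Guadalupian (13.5), Oligocene (10.87), Lopingian (7.608), Pliocene (2.753), Pleistocene (2.5683).
The third longest is Lopingian at 7.608 Myr.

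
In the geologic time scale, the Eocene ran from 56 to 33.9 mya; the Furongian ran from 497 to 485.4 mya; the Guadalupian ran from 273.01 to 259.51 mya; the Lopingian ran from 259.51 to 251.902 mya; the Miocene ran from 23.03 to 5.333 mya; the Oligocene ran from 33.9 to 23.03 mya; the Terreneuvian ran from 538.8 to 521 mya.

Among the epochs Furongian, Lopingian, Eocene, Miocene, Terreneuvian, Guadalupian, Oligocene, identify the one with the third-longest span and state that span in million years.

Start − end for each: Furongian 497 − 485.4 = 11.6; Lopingian 259.51 − 251.902 = 7.608; Eocene 56 − 33.9 = 22.1; Miocene 23.03 − 5.333 = 17.697; Terreneuvian 538.8 − 521 = 17.8; Guadalupian 273.01 − 259.51 = 13.5; Oligocene 33.9 − 23.03 = 10.87.
Ranking these from longest: Eocene > Terreneuvian > Miocene > Guadalupian > Furongian > Oligocene > Lopingian.
Position 3 in that ranking is Miocene, which lasted 17.697 Myr.

Miocene, 17.697 million years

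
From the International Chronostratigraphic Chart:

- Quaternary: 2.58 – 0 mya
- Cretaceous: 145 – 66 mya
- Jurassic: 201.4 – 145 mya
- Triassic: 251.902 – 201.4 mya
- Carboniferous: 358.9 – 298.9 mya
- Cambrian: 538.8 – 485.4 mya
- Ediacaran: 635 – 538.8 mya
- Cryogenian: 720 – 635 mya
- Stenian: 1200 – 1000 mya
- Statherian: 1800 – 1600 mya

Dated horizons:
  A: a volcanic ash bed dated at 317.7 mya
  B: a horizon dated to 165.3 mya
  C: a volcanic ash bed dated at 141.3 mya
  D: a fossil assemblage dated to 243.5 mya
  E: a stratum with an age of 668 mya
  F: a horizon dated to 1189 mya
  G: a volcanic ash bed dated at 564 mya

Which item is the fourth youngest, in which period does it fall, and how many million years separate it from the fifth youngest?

Sorted youngest-first by Ma: C (141.3), B (165.3), D (243.5), A (317.7), G (564), E (668), F (1189).
The fourth youngest is A at 317.7 Ma, which lies in 358.9–298.9 Ma: the Carboniferous.
The fifth youngest is G at 564 Ma; separation = |317.7 − 564| = 246.3 Myr.

A, in the Carboniferous; 246.3 million years to G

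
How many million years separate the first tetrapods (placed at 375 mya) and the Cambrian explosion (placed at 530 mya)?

155 million years

530 − 375 = 155 million years.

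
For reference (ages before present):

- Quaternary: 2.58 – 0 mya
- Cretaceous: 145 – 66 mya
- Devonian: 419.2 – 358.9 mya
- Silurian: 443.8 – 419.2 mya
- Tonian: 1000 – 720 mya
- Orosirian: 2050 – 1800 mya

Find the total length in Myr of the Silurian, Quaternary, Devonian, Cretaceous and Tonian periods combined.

Duration is start − end for each: (443.8 − 419.2) + (2.58 − 0) + (419.2 − 358.9) + (145 − 66) + (1000 − 720).
That is 24.6 + 2.58 + 60.3 + 79 + 280, which totals 446.48 million years.

446.48 million years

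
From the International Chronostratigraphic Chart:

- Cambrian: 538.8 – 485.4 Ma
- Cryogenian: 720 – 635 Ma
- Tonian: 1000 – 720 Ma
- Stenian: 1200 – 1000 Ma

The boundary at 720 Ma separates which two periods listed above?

The Tonian ends at 720 Ma and the Cryogenian begins at 720 Ma, so they share that boundary.

Tonian and Cryogenian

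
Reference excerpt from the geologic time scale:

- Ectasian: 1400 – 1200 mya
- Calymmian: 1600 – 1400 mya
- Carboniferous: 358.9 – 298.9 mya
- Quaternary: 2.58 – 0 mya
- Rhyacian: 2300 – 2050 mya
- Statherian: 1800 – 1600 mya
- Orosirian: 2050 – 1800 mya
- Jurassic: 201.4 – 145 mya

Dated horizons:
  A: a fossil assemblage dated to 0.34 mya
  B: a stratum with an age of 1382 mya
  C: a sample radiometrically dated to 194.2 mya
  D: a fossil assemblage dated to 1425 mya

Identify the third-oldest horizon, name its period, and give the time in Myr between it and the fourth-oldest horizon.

C, in the Jurassic; 193.86 million years to A

Sorted oldest-first by Ma: D (1425), B (1382), C (194.2), A (0.34).
The third oldest is C at 194.2 Ma, which lies in 201.4–145 Ma: the Jurassic.
The fourth oldest is A at 0.34 Ma; separation = |194.2 − 0.34| = 193.86 Myr.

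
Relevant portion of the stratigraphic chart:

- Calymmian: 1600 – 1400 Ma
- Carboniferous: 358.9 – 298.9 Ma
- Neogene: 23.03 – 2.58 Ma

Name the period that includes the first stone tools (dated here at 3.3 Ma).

Neogene

3.3 Ma lies between 23.03 and 2.58 Ma, so it falls in the Neogene.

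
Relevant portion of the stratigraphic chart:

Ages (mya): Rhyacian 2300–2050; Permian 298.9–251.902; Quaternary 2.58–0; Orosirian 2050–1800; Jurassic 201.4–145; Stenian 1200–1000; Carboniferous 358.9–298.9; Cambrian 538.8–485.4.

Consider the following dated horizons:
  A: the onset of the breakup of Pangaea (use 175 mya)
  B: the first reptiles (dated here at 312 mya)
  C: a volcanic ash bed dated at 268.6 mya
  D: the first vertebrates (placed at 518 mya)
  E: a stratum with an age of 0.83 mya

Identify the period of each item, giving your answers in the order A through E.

A: 175 Ma lies in 201.4–145 Ma, so Jurassic.
B: 312 Ma lies in 358.9–298.9 Ma, so Carboniferous.
C: 268.6 Ma lies in 298.9–251.902 Ma, so Permian.
D: 518 Ma lies in 538.8–485.4 Ma, so Cambrian.
E: 0.83 Ma lies in 2.58–0 Ma, so Quaternary.

A — Jurassic; B — Carboniferous; C — Permian; D — Cambrian; E — Quaternary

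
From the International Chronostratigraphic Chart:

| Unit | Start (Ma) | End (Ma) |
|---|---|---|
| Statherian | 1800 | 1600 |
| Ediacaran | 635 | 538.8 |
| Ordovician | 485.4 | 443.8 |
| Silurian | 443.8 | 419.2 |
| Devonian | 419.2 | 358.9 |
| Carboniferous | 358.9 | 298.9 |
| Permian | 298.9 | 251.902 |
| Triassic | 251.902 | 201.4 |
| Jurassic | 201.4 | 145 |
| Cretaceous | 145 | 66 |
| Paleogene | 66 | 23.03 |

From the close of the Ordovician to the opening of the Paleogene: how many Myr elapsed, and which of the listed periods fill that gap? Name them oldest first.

377.8 million years; Silurian, Devonian, Carboniferous, Permian, Triassic, Jurassic, Cretaceous

End of Ordovician = 443.8 Ma; start of Paleogene = 66 Ma.
Gap = 443.8 − 66 = 377.8 Myr.
Periods wholly inside 443.8–66 Ma: Silurian (443.8–419.2), Devonian (419.2–358.9), Carboniferous (358.9–298.9), Permian (298.9–251.902), Triassic (251.902–201.4), Jurassic (201.4–145), Cretaceous (145–66).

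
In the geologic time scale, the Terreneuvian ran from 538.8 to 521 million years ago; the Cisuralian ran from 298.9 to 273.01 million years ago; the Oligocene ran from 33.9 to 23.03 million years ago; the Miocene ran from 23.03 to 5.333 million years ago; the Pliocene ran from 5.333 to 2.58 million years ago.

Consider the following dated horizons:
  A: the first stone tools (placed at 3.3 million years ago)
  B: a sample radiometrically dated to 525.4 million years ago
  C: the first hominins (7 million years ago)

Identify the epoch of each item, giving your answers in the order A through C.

Match each age against the start–end ranges in the excerpt: A = 3.3 Ma → Pliocene (5.333–2.58); B = 525.4 Ma → Terreneuvian (538.8–521); C = 7 Ma → Miocene (23.03–5.333).

A — Pliocene; B — Terreneuvian; C — Miocene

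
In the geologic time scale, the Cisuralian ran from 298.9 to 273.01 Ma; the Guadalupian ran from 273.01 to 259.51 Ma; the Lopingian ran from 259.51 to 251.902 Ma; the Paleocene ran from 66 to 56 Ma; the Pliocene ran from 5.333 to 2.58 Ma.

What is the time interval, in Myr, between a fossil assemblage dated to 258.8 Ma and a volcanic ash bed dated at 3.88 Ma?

258.8 − 3.88 = 254.92 million years.

254.92 million years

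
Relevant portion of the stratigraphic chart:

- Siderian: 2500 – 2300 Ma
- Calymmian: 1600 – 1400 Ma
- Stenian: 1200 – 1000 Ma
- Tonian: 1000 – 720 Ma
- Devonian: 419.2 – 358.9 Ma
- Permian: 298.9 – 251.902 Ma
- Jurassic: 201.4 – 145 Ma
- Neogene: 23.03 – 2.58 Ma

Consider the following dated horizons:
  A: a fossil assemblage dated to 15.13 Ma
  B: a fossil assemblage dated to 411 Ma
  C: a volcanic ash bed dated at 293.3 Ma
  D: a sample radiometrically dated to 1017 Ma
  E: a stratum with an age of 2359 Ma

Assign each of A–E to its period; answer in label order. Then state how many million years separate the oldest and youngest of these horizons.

Match each age against the start–end ranges in the excerpt: A = 15.13 Ma → Neogene (23.03–2.58); B = 411 Ma → Devonian (419.2–358.9); C = 293.3 Ma → Permian (298.9–251.902); D = 1017 Ma → Stenian (1200–1000); E = 2359 Ma → Siderian (2500–2300).
The largest age is 2359 Ma and the smallest is 15.13 Ma; their difference is 2343.87 Myr.

A — Neogene; B — Devonian; C — Permian; D — Stenian; E — Siderian; span 2343.87 million years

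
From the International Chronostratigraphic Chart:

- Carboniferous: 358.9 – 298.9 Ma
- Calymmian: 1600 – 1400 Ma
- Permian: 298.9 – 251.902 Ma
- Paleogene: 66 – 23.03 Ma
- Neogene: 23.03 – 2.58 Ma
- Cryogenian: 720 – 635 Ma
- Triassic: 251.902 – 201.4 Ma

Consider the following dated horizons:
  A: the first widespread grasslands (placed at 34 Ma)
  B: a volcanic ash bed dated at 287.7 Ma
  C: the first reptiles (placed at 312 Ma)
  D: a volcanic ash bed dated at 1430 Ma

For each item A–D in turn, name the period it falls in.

A — Paleogene; B — Permian; C — Carboniferous; D — Calymmian

A: 34 Ma lies in 66–23.03 Ma, so Paleogene.
B: 287.7 Ma lies in 298.9–251.902 Ma, so Permian.
C: 312 Ma lies in 358.9–298.9 Ma, so Carboniferous.
D: 1430 Ma lies in 1600–1400 Ma, so Calymmian.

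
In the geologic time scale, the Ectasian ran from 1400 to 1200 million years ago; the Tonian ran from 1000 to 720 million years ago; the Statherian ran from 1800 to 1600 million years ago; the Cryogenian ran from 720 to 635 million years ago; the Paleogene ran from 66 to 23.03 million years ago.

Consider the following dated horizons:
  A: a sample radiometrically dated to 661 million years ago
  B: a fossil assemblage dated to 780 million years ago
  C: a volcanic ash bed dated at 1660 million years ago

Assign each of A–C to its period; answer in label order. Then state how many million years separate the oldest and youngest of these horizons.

A — Cryogenian; B — Tonian; C — Statherian; span 999 million years

Match each age against the start–end ranges in the excerpt: A = 661 Ma → Cryogenian (720–635); B = 780 Ma → Tonian (1000–720); C = 1660 Ma → Statherian (1800–1600).
The largest age is 1660 Ma and the smallest is 661 Ma; their difference is 999 Myr.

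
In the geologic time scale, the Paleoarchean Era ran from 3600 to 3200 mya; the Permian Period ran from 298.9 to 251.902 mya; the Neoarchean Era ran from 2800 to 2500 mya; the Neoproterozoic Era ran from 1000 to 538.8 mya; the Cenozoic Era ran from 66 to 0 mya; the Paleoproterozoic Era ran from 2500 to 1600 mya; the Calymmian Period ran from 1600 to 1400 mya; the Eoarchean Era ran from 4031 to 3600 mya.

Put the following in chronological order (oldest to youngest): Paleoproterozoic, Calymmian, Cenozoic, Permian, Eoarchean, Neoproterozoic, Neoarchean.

Eoarchean, Neoarchean, Paleoproterozoic, Calymmian, Neoproterozoic, Permian, Cenozoic

The oldest of these is Eoarchean (starts 4031 Ma) and the youngest is Cenozoic (ends 0 Ma).
In between, by decreasing start age: Neoarchean (2800), Paleoproterozoic (2500), Calymmian (1600), Neoproterozoic (1000), Permian (298.9).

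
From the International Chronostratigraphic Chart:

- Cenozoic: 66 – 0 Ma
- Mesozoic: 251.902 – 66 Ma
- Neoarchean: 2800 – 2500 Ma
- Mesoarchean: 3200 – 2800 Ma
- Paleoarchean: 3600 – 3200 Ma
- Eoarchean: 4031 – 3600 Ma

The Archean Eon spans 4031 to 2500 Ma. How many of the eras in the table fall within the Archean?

4

Eras inside 4031–2500 Ma: Eoarchean, Paleoarchean, Mesoarchean, Neoarchean — 4 in total.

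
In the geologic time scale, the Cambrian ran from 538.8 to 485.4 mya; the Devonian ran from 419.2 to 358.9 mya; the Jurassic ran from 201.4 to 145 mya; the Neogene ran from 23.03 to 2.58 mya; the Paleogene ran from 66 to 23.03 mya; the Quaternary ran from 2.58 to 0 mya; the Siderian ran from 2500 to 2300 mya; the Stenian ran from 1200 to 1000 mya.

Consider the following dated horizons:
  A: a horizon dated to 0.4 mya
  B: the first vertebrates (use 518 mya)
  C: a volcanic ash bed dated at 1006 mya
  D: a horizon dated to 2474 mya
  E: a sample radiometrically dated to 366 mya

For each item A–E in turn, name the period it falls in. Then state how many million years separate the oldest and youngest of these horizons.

Match each age against the start–end ranges in the excerpt: A = 0.4 Ma → Quaternary (2.58–0); B = 518 Ma → Cambrian (538.8–485.4); C = 1006 Ma → Stenian (1200–1000); D = 2474 Ma → Siderian (2500–2300); E = 366 Ma → Devonian (419.2–358.9).
The largest age is 2474 Ma and the smallest is 0.4 Ma; their difference is 2473.6 Myr.

A — Quaternary; B — Cambrian; C — Stenian; D — Siderian; E — Devonian; span 2473.6 million years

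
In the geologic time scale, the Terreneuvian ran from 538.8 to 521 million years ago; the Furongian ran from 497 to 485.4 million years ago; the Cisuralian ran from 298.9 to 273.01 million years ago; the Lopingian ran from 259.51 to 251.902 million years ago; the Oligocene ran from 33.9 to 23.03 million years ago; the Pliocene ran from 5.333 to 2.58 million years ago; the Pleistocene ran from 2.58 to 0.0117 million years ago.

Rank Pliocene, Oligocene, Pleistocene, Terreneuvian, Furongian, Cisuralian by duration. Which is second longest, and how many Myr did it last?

Terreneuvian, 17.8 million years

Start − end for each: Pliocene 5.333 − 2.58 = 2.753; Oligocene 33.9 − 23.03 = 10.87; Pleistocene 2.58 − 0.0117 = 2.5683; Terreneuvian 538.8 − 521 = 17.8; Furongian 497 − 485.4 = 11.6; Cisuralian 298.9 − 273.01 = 25.89.
Ranking these from longest: Cisuralian > Terreneuvian > Furongian > Oligocene > Pliocene > Pleistocene.
Position 2 in that ranking is Terreneuvian, which lasted 17.8 Myr.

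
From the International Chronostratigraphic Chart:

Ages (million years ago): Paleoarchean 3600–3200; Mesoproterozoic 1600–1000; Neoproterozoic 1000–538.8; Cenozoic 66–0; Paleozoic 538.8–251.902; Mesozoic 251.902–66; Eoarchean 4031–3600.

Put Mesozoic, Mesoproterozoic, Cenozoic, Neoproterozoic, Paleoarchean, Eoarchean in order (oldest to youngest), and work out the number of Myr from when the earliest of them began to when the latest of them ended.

Eoarchean → Paleoarchean → Mesoproterozoic → Neoproterozoic → Mesozoic → Cenozoic; total span 4031 Myr

From the excerpt: Mesozoic 251.902–66; Mesoproterozoic 1600–1000; Cenozoic 66–0; Neoproterozoic 1000–538.8; Paleoarchean 3600–3200; Eoarchean 4031–3600 (Ma).
Larger Ma is earlier, so the oldest is Eoarchean and the youngest is Cenozoic; oldest to youngest: Eoarchean, Paleoarchean, Mesoproterozoic, Neoproterozoic, Mesozoic, Cenozoic.
Oldest start 4031 minus youngest end 0 gives 4031 Myr overall.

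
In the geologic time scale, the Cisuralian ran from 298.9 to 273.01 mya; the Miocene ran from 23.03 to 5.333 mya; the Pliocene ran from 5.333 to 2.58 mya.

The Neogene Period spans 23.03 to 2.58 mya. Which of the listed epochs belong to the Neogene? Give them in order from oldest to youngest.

Miocene, Pliocene

Epochs with both bounds inside 23.03–2.58 Ma: Miocene (23.03–5.333), Pliocene (5.333–2.58).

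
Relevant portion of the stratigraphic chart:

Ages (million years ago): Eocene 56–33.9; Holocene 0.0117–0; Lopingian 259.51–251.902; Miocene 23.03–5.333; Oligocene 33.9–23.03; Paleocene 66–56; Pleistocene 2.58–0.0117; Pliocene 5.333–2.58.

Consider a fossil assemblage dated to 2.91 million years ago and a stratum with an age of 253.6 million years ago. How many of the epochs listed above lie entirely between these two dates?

4

The older date is 253.6 Ma and the younger is 2.91 Ma.
Epochs with start < 253.6 and end > 2.91 Ma: Paleocene (66–56), Eocene (56–33.9), Oligocene (33.9–23.03), Miocene (23.03–5.333).
That is 4 complete epochs.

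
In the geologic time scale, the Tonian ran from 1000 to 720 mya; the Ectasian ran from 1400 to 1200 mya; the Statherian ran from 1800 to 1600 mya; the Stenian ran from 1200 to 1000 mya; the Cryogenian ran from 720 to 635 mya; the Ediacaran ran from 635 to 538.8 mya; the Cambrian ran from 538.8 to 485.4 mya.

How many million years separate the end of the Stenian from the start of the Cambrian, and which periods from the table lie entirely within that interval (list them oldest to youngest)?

461.2 million years; Tonian, Cryogenian, Ediacaran

The Stenian closes at 1000 Ma and the Cambrian opens at 538.8 Ma, so the interval is 1000 − 538.8 = 461.2 Myr.
A period fits inside if it starts at or after 1000 Ma and ends at or before 538.8 Ma; oldest first that gives Tonian, Cryogenian, Ediacaran.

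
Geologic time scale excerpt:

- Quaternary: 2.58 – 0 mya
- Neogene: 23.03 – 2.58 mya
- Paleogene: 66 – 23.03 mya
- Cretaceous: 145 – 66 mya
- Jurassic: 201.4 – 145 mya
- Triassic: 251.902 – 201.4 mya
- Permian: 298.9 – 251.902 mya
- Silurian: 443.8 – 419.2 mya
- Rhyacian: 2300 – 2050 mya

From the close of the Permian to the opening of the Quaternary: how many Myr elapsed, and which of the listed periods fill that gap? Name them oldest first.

249.322 million years; Triassic, Jurassic, Cretaceous, Paleogene, Neogene

The Permian closes at 251.902 Ma and the Quaternary opens at 2.58 Ma, so the interval is 251.902 − 2.58 = 249.322 Myr.
A period fits inside if it starts at or after 251.902 Ma and ends at or before 2.58 Ma; oldest first that gives Triassic, Jurassic, Cretaceous, Paleogene, Neogene.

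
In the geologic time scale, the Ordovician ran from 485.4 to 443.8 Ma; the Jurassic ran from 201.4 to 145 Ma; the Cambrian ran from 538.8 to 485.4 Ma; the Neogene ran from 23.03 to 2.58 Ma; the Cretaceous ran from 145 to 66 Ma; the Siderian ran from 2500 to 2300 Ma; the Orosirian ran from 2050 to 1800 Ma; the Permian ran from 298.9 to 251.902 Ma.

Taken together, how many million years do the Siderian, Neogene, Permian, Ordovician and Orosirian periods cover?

Duration is start − end for each: (2500 − 2300) + (23.03 − 2.58) + (298.9 − 251.902) + (485.4 − 443.8) + (2050 − 1800).
That is 200 + 20.45 + 46.998 + 41.6 + 250, which totals 559.048 million years.

559.048 million years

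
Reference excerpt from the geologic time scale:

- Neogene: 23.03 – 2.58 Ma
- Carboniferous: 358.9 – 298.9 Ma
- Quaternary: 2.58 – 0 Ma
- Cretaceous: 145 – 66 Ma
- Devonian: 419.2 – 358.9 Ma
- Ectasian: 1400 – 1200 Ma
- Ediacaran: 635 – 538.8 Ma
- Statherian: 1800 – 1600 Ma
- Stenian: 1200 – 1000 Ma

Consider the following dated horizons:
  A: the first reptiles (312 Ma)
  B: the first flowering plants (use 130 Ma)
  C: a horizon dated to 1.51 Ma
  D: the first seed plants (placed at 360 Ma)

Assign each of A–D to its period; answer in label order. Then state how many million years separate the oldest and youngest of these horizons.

A — Carboniferous; B — Cretaceous; C — Quaternary; D — Devonian; span 358.49 million years

Match each age against the start–end ranges in the excerpt: A = 312 Ma → Carboniferous (358.9–298.9); B = 130 Ma → Cretaceous (145–66); C = 1.51 Ma → Quaternary (2.58–0); D = 360 Ma → Devonian (419.2–358.9).
The largest age is 360 Ma and the smallest is 1.51 Ma; their difference is 358.49 Myr.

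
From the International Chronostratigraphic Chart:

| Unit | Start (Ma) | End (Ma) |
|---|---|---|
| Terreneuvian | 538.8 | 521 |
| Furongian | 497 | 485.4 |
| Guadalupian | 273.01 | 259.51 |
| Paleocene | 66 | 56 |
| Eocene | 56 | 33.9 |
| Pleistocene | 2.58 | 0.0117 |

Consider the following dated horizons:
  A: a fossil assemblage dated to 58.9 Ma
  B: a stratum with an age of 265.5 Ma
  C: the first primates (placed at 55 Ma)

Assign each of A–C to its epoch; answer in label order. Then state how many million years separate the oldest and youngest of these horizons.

A — Paleocene; B — Guadalupian; C — Eocene; span 210.5 million years

Match each age against the start–end ranges in the excerpt: A = 58.9 Ma → Paleocene (66–56); B = 265.5 Ma → Guadalupian (273.01–259.51); C = 55 Ma → Eocene (56–33.9).
The largest age is 265.5 Ma and the smallest is 55 Ma; their difference is 210.5 Myr.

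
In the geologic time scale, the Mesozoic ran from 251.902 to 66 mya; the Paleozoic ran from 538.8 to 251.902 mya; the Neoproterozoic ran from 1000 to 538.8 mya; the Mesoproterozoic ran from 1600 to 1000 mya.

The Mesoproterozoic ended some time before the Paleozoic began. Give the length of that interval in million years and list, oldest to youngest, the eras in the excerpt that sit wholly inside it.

The Mesoproterozoic closes at 1000 Ma and the Paleozoic opens at 538.8 Ma, so the interval is 1000 − 538.8 = 461.2 Myr.
An era fits inside if it starts at or after 1000 Ma and ends at or before 538.8 Ma; oldest first that gives Neoproterozoic.

461.2 million years; Neoproterozoic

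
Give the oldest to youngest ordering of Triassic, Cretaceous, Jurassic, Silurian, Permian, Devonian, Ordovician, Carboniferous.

Era membership (oldest first within each) — Paleozoic: Ordovician, Silurian, Devonian, Carboniferous, Permian; Mesozoic: Triassic, Jurassic, Cretaceous. Paleozoic precedes Mesozoic, which precedes Cenozoic. Concatenating the groups in that era order gives oldest to youngest directly.

Ordovician, Silurian, Devonian, Carboniferous, Permian, Triassic, Jurassic, Cretaceous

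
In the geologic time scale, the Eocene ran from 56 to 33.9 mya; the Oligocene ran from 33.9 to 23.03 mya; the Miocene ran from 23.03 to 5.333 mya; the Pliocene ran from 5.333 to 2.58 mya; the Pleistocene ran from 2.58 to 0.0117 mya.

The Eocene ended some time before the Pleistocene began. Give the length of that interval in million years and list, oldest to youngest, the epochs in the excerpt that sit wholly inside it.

31.32 million years; Oligocene, Miocene, Pliocene

End of Eocene = 33.9 Ma; start of Pleistocene = 2.58 Ma.
Gap = 33.9 − 2.58 = 31.32 Myr.
Epochs wholly inside 33.9–2.58 Ma: Oligocene (33.9–23.03), Miocene (23.03–5.333), Pliocene (5.333–2.58).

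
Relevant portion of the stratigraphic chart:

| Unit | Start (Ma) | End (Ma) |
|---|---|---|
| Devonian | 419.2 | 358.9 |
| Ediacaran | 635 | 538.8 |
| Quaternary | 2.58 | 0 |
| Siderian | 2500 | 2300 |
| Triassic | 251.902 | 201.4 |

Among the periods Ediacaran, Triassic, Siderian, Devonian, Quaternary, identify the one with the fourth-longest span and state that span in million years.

Triassic, 50.502 million years

Durations: Ediacaran 96.2; Triassic 50.502; Siderian 200; Devonian 60.3; Quaternary 2.58 Myr.
Sorted longest-first: Siderian (200), Ediacaran (96.2), Devonian (60.3), Triassic (50.502), Quaternary (2.58).
The fourth longest is Triassic at 50.502 Myr.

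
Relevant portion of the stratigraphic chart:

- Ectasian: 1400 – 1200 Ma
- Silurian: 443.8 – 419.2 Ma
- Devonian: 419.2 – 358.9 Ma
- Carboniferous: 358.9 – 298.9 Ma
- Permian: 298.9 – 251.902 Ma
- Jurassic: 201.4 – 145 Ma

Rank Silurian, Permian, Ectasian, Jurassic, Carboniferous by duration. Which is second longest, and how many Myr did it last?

Durations: Silurian 24.6; Permian 46.998; Ectasian 200; Jurassic 56.4; Carboniferous 60 Myr.
Sorted longest-first: Ectasian (200), Carboniferous (60), Jurassic (56.4), Permian (46.998), Silurian (24.6).
The second longest is Carboniferous at 60 Myr.

Carboniferous, 60 million years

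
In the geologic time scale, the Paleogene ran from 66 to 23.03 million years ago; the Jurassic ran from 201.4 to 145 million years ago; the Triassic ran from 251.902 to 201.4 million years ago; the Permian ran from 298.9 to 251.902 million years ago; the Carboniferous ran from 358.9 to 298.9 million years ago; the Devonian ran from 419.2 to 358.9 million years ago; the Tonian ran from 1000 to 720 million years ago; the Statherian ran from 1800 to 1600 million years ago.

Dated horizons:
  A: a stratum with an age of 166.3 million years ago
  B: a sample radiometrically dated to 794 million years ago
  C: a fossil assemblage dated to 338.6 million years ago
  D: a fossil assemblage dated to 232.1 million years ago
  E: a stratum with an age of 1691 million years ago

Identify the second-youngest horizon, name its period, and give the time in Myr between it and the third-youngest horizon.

Smaller Ma means younger, so youngest first: A 166.3 < D 232.1 < C 338.6 < B 794 < E 1691.
Counting 2 along gives D (232.1 Ma); the excerpt puts that inside the Triassic, 251.902–201.4 Ma.
Next in line is C (338.6 Ma), and 338.6 − 232.1 = 106.5 Myr.

D, in the Triassic; 106.5 million years to C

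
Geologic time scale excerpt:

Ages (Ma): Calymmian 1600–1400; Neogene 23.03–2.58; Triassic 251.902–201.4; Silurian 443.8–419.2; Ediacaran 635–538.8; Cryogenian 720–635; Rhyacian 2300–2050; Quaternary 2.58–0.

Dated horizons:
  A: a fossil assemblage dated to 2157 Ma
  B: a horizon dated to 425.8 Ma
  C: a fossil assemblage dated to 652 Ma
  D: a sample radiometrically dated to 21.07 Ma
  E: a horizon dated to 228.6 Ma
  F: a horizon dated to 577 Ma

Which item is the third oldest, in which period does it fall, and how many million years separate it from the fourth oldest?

F, in the Ediacaran; 151.2 million years to B

Larger Ma means older, so oldest first: A 2157 > C 652 > F 577 > B 425.8 > E 228.6 > D 21.07.
Counting 3 along gives F (577 Ma); the excerpt puts that inside the Ediacaran, 635–538.8 Ma.
Next in line is B (425.8 Ma), and 577 − 425.8 = 151.2 Myr.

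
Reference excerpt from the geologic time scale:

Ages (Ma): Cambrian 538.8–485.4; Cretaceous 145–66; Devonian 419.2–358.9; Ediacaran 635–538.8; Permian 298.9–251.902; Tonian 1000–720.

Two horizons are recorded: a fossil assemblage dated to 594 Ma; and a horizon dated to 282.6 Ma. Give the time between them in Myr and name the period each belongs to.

311.4 million years apart; the first in the Ediacaran, the second in the Permian

Elapsed time: 594 − 282.6 = 311.4 Myr.
594 Ma lies within 635–538.8 Ma: Ediacaran.
282.6 Ma lies within 298.9–251.902 Ma: Permian.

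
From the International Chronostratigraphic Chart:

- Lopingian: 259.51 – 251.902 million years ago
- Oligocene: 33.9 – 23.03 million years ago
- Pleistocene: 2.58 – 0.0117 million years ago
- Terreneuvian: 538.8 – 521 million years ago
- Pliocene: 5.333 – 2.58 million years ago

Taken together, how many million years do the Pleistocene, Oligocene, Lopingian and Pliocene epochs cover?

23.7993 million years

Each duration: Pleistocene = 2.5683; Oligocene = 10.87; Lopingian = 7.608; Pliocene = 2.753.
Sum: 2.5683 + 10.87 + 7.608 + 2.753 = 23.7993 Myr.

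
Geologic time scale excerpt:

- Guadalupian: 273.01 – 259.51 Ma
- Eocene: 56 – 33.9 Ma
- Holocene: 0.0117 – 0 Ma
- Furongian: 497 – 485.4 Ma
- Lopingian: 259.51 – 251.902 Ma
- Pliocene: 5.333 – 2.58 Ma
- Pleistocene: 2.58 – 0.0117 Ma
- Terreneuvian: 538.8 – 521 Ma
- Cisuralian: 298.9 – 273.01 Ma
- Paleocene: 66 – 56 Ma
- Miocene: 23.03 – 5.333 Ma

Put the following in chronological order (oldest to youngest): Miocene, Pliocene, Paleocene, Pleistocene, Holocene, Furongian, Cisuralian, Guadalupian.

Furongian, Cisuralian, Guadalupian, Paleocene, Miocene, Pliocene, Pleistocene, Holocene

Sorting by start age (descending Ma, since larger Ma = older): Furongian began 497, Cisuralian began 298.9, Guadalupian began 273.01, Paleocene began 66, Miocene began 23.03, Pliocene began 5.333, Pleistocene began 2.58, Holocene began 0.0117.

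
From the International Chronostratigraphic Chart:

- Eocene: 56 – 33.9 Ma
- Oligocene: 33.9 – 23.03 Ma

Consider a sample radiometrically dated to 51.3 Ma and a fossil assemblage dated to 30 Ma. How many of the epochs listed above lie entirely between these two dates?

The older date is 51.3 Ma and the younger is 30 Ma.
No epoch both begins after 51.3 Ma and ends before 30 Ma, so the count is 0.

0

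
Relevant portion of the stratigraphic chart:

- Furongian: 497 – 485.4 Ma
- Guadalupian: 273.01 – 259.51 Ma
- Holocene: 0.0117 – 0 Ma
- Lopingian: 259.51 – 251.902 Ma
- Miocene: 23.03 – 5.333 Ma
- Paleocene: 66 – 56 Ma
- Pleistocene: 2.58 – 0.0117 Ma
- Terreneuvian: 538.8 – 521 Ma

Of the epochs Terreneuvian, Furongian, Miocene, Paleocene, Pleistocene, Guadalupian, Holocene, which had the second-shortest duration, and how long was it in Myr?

Start − end for each: Terreneuvian 538.8 − 521 = 17.8; Furongian 497 − 485.4 = 11.6; Miocene 23.03 − 5.333 = 17.697; Paleocene 66 − 56 = 10; Pleistocene 2.58 − 0.0117 = 2.5683; Guadalupian 273.01 − 259.51 = 13.5; Holocene 0.0117 − 0 = 0.0117.
Ranking these from shortest: Holocene < Pleistocene < Paleocene < Furongian < Guadalupian < Miocene < Terreneuvian.
Position 2 in that ranking is Pleistocene, which lasted 2.5683 Myr.

Pleistocene, 2.5683 million years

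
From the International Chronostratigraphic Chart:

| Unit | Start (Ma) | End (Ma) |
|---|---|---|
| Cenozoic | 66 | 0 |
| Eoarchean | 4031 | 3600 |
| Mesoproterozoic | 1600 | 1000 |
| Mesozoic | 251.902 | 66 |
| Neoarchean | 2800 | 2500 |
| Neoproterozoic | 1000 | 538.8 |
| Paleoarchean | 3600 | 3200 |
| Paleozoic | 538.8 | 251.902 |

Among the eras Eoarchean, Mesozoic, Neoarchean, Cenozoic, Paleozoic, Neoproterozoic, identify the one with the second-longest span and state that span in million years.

Eoarchean, 431 million years

Start − end for each: Eoarchean 4031 − 3600 = 431; Mesozoic 251.902 − 66 = 185.902; Neoarchean 2800 − 2500 = 300; Cenozoic 66 − 0 = 66; Paleozoic 538.8 − 251.902 = 286.898; Neoproterozoic 1000 − 538.8 = 461.2.
Ranking these from longest: Neoproterozoic > Eoarchean > Neoarchean > Paleozoic > Mesozoic > Cenozoic.
Position 2 in that ranking is Eoarchean, which lasted 431 Myr.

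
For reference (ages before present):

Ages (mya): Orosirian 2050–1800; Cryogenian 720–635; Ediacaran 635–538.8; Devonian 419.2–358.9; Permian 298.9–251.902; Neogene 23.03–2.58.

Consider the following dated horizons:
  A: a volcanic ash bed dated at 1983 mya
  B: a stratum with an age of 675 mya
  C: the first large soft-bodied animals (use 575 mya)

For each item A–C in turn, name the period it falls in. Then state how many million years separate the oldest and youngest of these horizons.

A — Orosirian; B — Cryogenian; C — Ediacaran; span 1408 million years

A: 1983 Ma lies in 2050–1800 Ma, so Orosirian.
B: 675 Ma lies in 720–635 Ma, so Cryogenian.
C: 575 Ma lies in 635–538.8 Ma, so Ediacaran.
Oldest = 1983 Ma, youngest = 575 Ma → span 1408 Myr.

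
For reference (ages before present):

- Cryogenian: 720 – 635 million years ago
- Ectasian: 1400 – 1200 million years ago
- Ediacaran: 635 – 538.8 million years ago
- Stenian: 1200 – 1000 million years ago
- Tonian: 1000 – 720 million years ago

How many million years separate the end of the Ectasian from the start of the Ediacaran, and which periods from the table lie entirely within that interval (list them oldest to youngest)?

565 million years; Stenian, Tonian, Cryogenian

The Ectasian closes at 1200 Ma and the Ediacaran opens at 635 Ma, so the interval is 1200 − 635 = 565 Myr.
A period fits inside if it starts at or after 1200 Ma and ends at or before 635 Ma; oldest first that gives Stenian, Tonian, Cryogenian.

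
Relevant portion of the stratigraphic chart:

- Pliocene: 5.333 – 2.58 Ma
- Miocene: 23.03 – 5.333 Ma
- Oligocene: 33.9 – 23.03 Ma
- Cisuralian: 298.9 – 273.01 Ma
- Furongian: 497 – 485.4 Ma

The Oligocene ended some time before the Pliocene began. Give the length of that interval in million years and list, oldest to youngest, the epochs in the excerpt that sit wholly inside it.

17.697 million years; Miocene

End of Oligocene = 23.03 Ma; start of Pliocene = 5.333 Ma.
Gap = 23.03 − 5.333 = 17.697 Myr.
Epochs wholly inside 23.03–5.333 Ma: Miocene (23.03–5.333).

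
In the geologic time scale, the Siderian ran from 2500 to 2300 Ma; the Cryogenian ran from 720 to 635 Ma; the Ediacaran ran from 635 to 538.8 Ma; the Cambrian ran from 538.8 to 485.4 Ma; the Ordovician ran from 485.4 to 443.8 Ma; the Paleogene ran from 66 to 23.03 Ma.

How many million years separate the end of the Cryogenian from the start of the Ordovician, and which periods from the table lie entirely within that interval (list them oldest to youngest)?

The Cryogenian closes at 635 Ma and the Ordovician opens at 485.4 Ma, so the interval is 635 − 485.4 = 149.6 Myr.
A period fits inside if it starts at or after 635 Ma and ends at or before 485.4 Ma; oldest first that gives Ediacaran, Cambrian.

149.6 million years; Ediacaran, Cambrian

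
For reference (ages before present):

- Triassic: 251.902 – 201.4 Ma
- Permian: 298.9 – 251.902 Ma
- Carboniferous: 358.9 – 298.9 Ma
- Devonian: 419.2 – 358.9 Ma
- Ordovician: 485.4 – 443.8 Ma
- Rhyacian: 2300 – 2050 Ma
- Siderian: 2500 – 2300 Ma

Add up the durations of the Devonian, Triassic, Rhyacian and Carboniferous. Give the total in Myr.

Each duration: Devonian = 60.3; Triassic = 50.502; Rhyacian = 250; Carboniferous = 60.
Sum: 60.3 + 50.502 + 250 + 60 = 420.802 Myr.

420.802 million years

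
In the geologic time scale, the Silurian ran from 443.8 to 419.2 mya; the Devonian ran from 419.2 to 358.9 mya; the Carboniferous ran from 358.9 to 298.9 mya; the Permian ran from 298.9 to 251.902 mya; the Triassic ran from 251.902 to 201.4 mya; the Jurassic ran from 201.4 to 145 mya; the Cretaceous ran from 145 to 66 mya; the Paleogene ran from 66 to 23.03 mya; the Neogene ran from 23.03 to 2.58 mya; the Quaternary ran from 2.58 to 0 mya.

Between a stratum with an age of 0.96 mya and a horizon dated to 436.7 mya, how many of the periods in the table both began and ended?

The older date is 436.7 Ma and the younger is 0.96 Ma.
Periods with start < 436.7 and end > 0.96 Ma: Devonian (419.2–358.9), Carboniferous (358.9–298.9), Permian (298.9–251.902), Triassic (251.902–201.4), Jurassic (201.4–145), Cretaceous (145–66), Paleogene (66–23.03), Neogene (23.03–2.58).
That is 8 complete periods.

8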